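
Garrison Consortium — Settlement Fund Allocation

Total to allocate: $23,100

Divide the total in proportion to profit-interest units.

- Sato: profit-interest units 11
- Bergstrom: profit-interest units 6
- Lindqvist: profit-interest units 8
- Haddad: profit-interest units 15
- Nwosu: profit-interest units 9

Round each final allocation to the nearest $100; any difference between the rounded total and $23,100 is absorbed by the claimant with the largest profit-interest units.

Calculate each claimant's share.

Sato: $5,200; Bergstrom: $2,800; Lindqvist: $3,800; Haddad: $7,100; Nwosu: $4,200

Sum of profit-interest units: 11 + 6 + 8 + 15 + 9 = 49.
Proportional shares: Sato 5,185.71; Bergstrom 2,828.57; Lindqvist 3,771.43; Haddad 7,071.43; Nwosu 4,242.86.
At nearest $100: Sato $5,200; Bergstrom $2,800; Lindqvist $3,800; Haddad $7,100; Nwosu $4,200. Sum = $23,100.
No rounding difference to absorb.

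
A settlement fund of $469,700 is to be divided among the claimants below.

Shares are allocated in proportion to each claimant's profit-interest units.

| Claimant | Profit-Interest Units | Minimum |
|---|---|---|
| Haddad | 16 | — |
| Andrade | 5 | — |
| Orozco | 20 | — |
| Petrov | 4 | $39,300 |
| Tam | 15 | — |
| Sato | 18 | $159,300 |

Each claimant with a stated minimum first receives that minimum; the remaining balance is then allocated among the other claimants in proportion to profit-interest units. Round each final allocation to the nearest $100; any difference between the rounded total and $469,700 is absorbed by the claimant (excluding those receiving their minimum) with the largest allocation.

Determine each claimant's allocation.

Guaranteed amounts: Petrov $39,300; Sato $159,300. Balance $271,100.
Balance split over remaining profit-interest units 56: Haddad 77,457.14 → $77,500; Andrade 24,205.36 → $24,200; Orozco 96,821.43 → $96,800; Tam 72,616.07 → $72,600.

Haddad: $77,500 · Andrade: $24,200 · Orozco: $96,800 · Petrov: $39,300 · Tam: $72,600 · Sato: $159,300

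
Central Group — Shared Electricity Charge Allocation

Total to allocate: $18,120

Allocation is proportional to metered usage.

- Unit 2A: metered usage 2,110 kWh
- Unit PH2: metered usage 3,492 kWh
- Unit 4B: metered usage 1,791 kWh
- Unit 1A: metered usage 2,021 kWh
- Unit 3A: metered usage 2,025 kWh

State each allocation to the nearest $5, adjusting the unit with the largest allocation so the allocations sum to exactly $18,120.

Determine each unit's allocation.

Unit 2A: $3,340; Unit PH2: $5,535; Unit 4B: $2,835; Unit 1A: $3,200; Unit 3A: $3,210

Combined metered usage = 11,439.
Unrounded shares: Unit 2A 2,110/11,439 × $18,120 = 3,342.36; Unit PH2 3,492/11,439 × $18,120 = 5,531.52; Unit 4B 1,791/11,439 × $18,120 = 2,837.04; Unit 1A 2,021/11,439 × $18,120 = 3,201.37; Unit 3A 2,025/11,439 × $18,120 = 3,207.71.
After rounding ($5): Unit 2A $3,340; Unit PH2 $5,530; Unit 4B $2,835; Unit 1A $3,200; Unit 3A $3,210. Sum = $18,115.
Difference $18,120 − $18,115 = +$5 applied to largest allocation (Unit PH2): Unit PH2 becomes $5,535.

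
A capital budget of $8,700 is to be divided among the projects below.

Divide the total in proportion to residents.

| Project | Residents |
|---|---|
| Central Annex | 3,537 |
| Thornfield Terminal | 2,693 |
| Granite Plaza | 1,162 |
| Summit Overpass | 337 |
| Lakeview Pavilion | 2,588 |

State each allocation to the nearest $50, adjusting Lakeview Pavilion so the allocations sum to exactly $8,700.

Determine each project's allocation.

Combined residents = 10,317.
Pro-rata amounts: Central Annex 3,537/10,317 × $8,700 = 2,982.64; Thornfield Terminal 2,693/10,317 × $8,700 = 2,270.92; Granite Plaza 1,162/10,317 × $8,700 = 979.88; Summit Overpass 337/10,317 × $8,700 = 284.18; Lakeview Pavilion 2,588/10,317 × $8,700 = 2,182.38.
Rounded to nearest $50: Central Annex $3,000; Thornfield Terminal $2,250; Granite Plaza $1,000; Summit Overpass $300; Lakeview Pavilion $2,200. Sum = $8,750.
Difference $8,700 − $8,750 = −$50 applied to Lakeview Pavilion: Lakeview Pavilion becomes $2,150.

Central Annex: $3,000 | Thornfield Terminal: $2,250 | Granite Plaza: $1,000 | Summit Overpass: $300 | Lakeview Pavilion: $2,150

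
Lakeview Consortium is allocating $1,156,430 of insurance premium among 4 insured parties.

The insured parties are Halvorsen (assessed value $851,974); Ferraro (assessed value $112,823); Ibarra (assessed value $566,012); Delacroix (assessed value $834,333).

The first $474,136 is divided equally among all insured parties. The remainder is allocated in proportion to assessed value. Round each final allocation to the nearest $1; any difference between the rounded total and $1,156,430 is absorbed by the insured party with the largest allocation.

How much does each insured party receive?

$474,136 shared equally gives $118,534 per insured party.
Remainder $682,294 by assessed value (total 2,365,142): Halvorsen 245,776.68 → $245,777; Ferraro 32,547.08 → $32,547; Ibarra 163,282.62 → $163,283; Delacroix 240,687.62 → $240,688.
Rounding difference −$1 on remainder applied to Halvorsen.
Totals: Halvorsen $118,534 + $245,776 = $364,310; Ferraro $118,534 + $32,547 = $151,081; Ibarra $118,534 + $163,283 = $281,817; Delacroix $118,534 + $240,688 = $359,222.

Halvorsen: $364,310 · Ferraro: $151,081 · Ibarra: $281,817 · Delacroix: $359,222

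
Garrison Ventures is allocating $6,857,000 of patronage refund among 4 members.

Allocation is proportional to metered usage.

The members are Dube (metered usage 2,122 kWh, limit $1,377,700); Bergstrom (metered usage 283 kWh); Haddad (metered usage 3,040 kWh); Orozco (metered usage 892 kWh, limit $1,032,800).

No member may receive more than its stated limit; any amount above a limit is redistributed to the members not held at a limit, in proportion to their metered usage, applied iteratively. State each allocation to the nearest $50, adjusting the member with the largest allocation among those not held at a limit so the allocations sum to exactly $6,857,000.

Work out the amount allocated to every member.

Dube: $1,377,700; Bergstrom: $378,700; Haddad: $4,067,800; Orozco: $1,032,800

Sum of metered usage: 6,337.
Proportional shares (ignoring caps): Dube 2,296,126.56; Bergstrom 306,222.34; Haddad 3,289,455.58; Orozco 965,195.52.
Cap binds for Dube ($1,377,700); balance $5,479,300 reallocated over remaining metered usage 4,215.
Cap binds for Orozco ($1,032,800); balance $4,446,500 reallocated over remaining metered usage 3,323.
Redistributed shares: Bergstrom 378,681.76 → $378,700; Haddad 4,067,818.24 → $4,067,800.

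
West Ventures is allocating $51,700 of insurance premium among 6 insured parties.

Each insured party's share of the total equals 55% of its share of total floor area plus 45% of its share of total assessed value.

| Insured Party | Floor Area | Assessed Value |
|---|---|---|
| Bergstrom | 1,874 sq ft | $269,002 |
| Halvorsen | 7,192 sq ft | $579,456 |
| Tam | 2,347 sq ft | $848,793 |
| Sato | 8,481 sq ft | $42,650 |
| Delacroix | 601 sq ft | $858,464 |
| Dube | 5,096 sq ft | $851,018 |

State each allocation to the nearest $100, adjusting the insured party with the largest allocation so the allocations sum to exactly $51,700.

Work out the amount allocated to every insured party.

Bergstrom: $3,900; Halvorsen: $11,900; Tam: $8,300; Sato: $9,700; Delacroix: $6,500; Dube: $11,400

Totals — floor area 25,591, assessed value 3,449,383.
Composite weights (55% floor area + 45% assessed value): Bergstrom 0.0754; Halvorsen 0.2302; Tam 0.1612; Sato 0.1878; Delacroix 0.1249; Dube 0.2205.
Unrounded shares: Bergstrom 3,896.60; Halvorsen 11,899.52; Tam 8,332.67; Sato 9,711.18; Delacroix 6,457.86; Dube 11,402.18.
At nearest $100: Bergstrom $3,900; Halvorsen $11,900; Tam $8,300; Sato $9,700; Delacroix $6,500; Dube $11,400. Sum = $51,700.
Rounded total matches; no reconciliation needed.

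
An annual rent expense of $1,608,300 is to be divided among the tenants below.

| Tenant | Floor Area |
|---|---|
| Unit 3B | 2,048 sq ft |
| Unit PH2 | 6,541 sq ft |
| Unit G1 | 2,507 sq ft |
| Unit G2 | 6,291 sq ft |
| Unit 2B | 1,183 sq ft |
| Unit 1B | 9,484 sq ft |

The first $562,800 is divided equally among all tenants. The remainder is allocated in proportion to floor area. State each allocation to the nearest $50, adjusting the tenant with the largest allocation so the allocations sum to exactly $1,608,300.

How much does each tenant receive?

First tranche $562,800 split equally: $93,800 each.
Remainder $1,045,500 by floor area (total 28,054): Unit 3B 76,323.66 → $76,300; Unit PH2 243,766.15 → $243,750; Unit G1 93,429.40 → $93,450; Unit G2 234,449.29 → $234,450; Unit 2B 44,087.35 → $44,100; Unit 1B 353,444.14 → $353,450.
Totals: Unit 3B $93,800 + $76,300 = $170,100; Unit PH2 $93,800 + $243,750 = $337,550; Unit G1 $93,800 + $93,450 = $187,250; Unit G2 $93,800 + $234,450 = $328,250; Unit 2B $93,800 + $44,100 = $137,900; Unit 1B $93,800 + $353,450 = $447,250.

Unit 3B: $170,100 · Unit PH2: $337,550 · Unit G1: $187,250 · Unit G2: $328,250 · Unit 2B: $137,900 · Unit 1B: $447,250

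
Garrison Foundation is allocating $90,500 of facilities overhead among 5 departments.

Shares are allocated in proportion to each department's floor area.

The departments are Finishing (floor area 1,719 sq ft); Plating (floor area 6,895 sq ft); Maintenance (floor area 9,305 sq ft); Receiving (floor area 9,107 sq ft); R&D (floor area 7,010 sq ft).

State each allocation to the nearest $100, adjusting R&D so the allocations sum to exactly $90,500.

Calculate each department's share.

Finishing: $4,600 · Plating: $18,300 · Maintenance: $24,700 · Receiving: $24,200 · R&D: $18,700

Total floor area = 34,036.
Unrounded shares: Finishing 1,719/34,036 × $90,500 = 4,570.73; Plating 6,895/34,036 × $90,500 = 18,333.46; Maintenance 9,305/34,036 × $90,500 = 24,741.52; Receiving 9,107/34,036 × $90,500 = 24,215.05; R&D 7,010/34,036 × $90,500 = 18,639.23.
At nearest $100: Finishing $4,600; Plating $18,300; Maintenance $24,700; Receiving $24,200; R&D $18,600. Sum = $90,400.
Difference $90,500 − $90,400 = +$100 applied to R&D: R&D becomes $18,700.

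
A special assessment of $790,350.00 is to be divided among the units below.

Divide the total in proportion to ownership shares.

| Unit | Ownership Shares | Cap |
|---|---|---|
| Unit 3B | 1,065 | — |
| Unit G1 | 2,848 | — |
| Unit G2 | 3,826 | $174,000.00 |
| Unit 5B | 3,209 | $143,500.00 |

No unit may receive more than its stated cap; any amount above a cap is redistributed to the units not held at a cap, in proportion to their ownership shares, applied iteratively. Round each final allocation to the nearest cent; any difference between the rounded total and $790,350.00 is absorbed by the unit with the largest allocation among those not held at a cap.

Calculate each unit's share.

Combined ownership shares = 10,948.
Proportional shares (ignoring caps): Unit 3B 76,883.7002; Unit G1 205,600.7307; Unit G2 276,203.7906; Unit 5B 231,661.7784.
Capped: Unit G2 ($174,000.00), Unit 5B ($143,500.00); residual $472,850.00 reallocated over remaining ownership shares 3,913.
Redistributed shares: Unit 3B 128,695.4383 → $128,695.44; Unit G1 344,154.5617 → $344,154.56.

Unit 3B: $128,695.44 | Unit G1: $344,154.56 | Unit G2: $174,000.00 | Unit 5B: $143,500.00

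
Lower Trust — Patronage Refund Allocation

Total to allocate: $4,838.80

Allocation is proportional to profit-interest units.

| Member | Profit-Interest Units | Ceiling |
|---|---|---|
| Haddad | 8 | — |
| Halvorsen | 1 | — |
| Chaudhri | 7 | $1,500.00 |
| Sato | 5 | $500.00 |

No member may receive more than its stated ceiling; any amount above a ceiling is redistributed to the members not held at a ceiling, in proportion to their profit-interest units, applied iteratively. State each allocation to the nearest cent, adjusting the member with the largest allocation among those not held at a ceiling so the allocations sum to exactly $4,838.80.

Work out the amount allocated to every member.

Haddad: $2,523.38; Halvorsen: $315.42; Chaudhri: $1,500.00; Sato: $500.00

Combined profit-interest units = 21.
Pro-rata shares before constraints: Haddad 1,843.3524; Halvorsen 230.4190; Chaudhri 1,612.9333; Sato 1,152.0952.
Capped: Chaudhri ($1,500.00), Sato ($500.00); remaining pool $2,838.80 reallocated over remaining profit-interest units 9.
Redistributed shares: Haddad 2,523.3778 → $2,523.38; Halvorsen 315.4222 → $315.42.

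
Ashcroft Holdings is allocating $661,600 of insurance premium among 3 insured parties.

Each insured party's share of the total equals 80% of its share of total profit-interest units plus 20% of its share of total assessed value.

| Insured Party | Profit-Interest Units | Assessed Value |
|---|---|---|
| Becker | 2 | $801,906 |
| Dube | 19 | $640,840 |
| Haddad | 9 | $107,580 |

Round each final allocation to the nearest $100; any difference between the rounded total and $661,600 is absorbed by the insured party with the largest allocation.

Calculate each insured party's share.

Totals — profit-interest units 30, assessed value 1,550,326.
Combined weights (80% profit-interest units + 20% assessed value): Becker 0.1568; Dube 0.5893; Haddad 0.2539.
Proportional shares: Becker 103,727.84; Dube 389,906.23; Haddad 167,965.93.
Rounded to nearest $100: Becker $103,700; Dube $389,900; Haddad $168,000. Sum = $661,600.
Sum already equals the total — no adjustment.

Becker: $103,700 · Dube: $389,900 · Haddad: $168,000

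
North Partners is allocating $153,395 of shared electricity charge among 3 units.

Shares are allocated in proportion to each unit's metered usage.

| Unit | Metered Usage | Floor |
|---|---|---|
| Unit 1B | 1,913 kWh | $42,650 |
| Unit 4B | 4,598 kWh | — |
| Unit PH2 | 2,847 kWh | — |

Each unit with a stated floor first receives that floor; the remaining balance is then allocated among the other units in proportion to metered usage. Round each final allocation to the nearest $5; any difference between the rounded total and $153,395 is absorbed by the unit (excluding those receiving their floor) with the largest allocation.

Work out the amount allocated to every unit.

Unit 1B: $42,650 · Unit 4B: $68,395 · Unit PH2: $42,350

Minimums first: Unit 1B $42,650. Residual $110,745.
Residual split over remaining metered usage 7,445: Unit 4B 68,395.64 → $68,395; Unit PH2 42,349.36 → $42,350.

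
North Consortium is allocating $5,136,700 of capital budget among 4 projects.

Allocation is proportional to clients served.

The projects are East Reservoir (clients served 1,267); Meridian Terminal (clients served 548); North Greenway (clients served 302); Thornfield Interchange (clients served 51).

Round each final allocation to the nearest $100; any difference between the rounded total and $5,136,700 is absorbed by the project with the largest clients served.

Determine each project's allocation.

East Reservoir: $3,002,000 · Meridian Terminal: $1,298,400 · North Greenway: $715,500 · Thornfield Interchange: $120,800

Sum of clients served: 2,168.
Raw shares: East Reservoir 1,267/2,168 × $5,136,700 = 3,001,936.76; Meridian Terminal 548/2,168 × $5,136,700 = 1,298,390.96; North Greenway 302/2,168 × $5,136,700 = 715,536.62; Thornfield Interchange 51/2,168 × $5,136,700 = 120,835.65.
At nearest $100: East Reservoir $3,001,900; Meridian Terminal $1,298,400; North Greenway $715,500; Thornfield Interchange $120,800. Sum = $5,136,600.
Difference $5,136,700 − $5,136,600 = +$100 applied to largest clients served (East Reservoir): East Reservoir becomes $3,002,000.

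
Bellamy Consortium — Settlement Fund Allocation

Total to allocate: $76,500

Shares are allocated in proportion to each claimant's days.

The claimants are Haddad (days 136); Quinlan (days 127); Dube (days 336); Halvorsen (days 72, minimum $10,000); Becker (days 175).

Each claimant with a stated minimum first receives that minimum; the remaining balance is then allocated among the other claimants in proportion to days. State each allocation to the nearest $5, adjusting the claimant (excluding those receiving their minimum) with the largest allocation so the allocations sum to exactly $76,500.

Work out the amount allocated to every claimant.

Haddad: $11,685; Quinlan: $10,910; Dube: $28,870; Halvorsen: $10,000; Becker: $15,035

Minimums first: Halvorsen $10,000. Balance $66,500.
Balance split over remaining days 774: Haddad 11,684.75 → $11,685; Quinlan 10,911.50 → $10,910; Dube 28,868.22 → $28,870; Becker 15,035.53 → $15,035.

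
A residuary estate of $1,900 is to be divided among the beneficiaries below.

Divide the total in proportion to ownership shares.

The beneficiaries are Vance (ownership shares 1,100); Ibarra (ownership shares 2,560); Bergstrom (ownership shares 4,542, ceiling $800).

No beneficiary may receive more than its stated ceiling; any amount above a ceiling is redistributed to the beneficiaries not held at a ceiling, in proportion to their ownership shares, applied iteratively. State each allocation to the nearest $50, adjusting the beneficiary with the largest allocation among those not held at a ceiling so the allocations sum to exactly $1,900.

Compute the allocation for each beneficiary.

Ownership shares total: 8,202.
Unconstrained shares: Vance 254.82; Ibarra 593.03; Bergstrom 1,052.16.
Cap binds for Bergstrom ($800); residual $1,100 reallocated over remaining ownership shares 3,660.
Redistributed shares: Vance 330.60 → $350; Ibarra 769.40 → $750.

Vance: $350; Ibarra: $750; Bergstrom: $800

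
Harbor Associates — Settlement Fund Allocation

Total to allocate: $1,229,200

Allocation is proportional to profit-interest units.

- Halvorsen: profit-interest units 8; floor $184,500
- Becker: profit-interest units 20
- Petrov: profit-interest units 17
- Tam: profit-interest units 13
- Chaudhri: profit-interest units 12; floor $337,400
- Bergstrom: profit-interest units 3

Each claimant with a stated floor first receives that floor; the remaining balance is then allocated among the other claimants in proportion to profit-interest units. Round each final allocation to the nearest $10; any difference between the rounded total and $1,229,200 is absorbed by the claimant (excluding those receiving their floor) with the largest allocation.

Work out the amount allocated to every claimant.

Halvorsen: $184,500 · Becker: $266,900 · Petrov: $226,870 · Tam: $173,490 · Chaudhri: $337,400 · Bergstrom: $40,040

Minimums first: Halvorsen $184,500; Chaudhri $337,400. Balance $707,300.
Balance split over remaining profit-interest units 53: Becker 266,905.66 → $266,910; Petrov 226,869.81 → $226,870; Tam 173,488.68 → $173,490; Bergstrom 40,035.85 → $40,040.
Rounding difference −$10 applied to Becker → $266,900.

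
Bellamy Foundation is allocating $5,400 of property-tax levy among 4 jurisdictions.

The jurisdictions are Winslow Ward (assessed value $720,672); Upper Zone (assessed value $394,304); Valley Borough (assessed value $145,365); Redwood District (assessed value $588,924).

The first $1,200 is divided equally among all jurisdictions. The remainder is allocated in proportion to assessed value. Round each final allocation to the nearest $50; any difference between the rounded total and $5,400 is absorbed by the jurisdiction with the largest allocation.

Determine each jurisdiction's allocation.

First tranche $1,200 split equally: $300 each.
Remainder $4,200 by assessed value (total 1,849,265): Winslow Ward 1,636.77 → $1,650; Upper Zone 895.53 → $900; Valley Borough 330.15 → $350; Redwood District 1,337.55 → $1,350.
Rounding difference −$50 on remainder applied to Winslow Ward.
Totals: Winslow Ward $300 + $1,600 = $1,900; Upper Zone $300 + $900 = $1,200; Valley Borough $300 + $350 = $650; Redwood District $300 + $1,350 = $1,650.

Winslow Ward: $1,900 | Upper Zone: $1,200 | Valley Borough: $650 | Redwood District: $1,650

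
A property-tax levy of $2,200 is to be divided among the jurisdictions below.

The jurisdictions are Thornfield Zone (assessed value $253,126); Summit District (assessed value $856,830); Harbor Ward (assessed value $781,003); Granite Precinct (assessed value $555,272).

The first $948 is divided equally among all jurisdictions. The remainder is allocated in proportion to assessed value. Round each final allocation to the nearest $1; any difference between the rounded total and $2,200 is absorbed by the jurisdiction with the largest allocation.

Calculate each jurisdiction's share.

$948 shared equally gives $237 per jurisdiction.
Remainder $1,252 by assessed value (total 2,446,231): Thornfield Zone 129.55 → $130; Summit District 438.53 → $439; Harbor Ward 399.72 → $400; Granite Precinct 284.19 → $284.
Rounding difference −$1 on remainder applied to Summit District.
Totals: Thornfield Zone $237 + $130 = $367; Summit District $237 + $438 = $675; Harbor Ward $237 + $400 = $637; Granite Precinct $237 + $284 = $521.

Thornfield Zone: $367 · Summit District: $675 · Harbor Ward: $637 · Granite Precinct: $521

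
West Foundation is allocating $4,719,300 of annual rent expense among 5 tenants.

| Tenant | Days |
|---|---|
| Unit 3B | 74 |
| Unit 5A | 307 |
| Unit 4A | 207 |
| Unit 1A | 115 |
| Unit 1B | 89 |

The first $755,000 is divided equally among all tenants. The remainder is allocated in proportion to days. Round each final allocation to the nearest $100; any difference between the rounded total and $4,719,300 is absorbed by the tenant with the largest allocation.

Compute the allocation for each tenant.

Unit 3B: $521,400 | Unit 5A: $1,687,700 | Unit 4A: $1,187,100 | Unit 1A: $726,600 | Unit 1B: $596,500

First tranche $755,000 split equally: $151,000 each.
Remainder $3,964,300 by days (total 792): Unit 3B 370,401.77 → $370,400; Unit 5A 1,536,666.79 → $1,536,700; Unit 4A 1,036,123.86 → $1,036,100; Unit 1A 575,624.37 → $575,600; Unit 1B 445,483.21 → $445,500.
Totals: Unit 3B $151,000 + $370,400 = $521,400; Unit 5A $151,000 + $1,536,700 = $1,687,700; Unit 4A $151,000 + $1,036,100 = $1,187,100; Unit 1A $151,000 + $575,600 = $726,600; Unit 1B $151,000 + $445,500 = $596,500.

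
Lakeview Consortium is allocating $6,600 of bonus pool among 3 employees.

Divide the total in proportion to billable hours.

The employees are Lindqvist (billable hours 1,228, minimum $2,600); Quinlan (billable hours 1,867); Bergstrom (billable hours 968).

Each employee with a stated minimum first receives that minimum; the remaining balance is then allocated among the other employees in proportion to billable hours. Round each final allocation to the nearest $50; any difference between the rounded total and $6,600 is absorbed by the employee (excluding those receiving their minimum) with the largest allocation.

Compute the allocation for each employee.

Lindqvist: $2,600; Quinlan: $2,650; Bergstrom: $1,350

Minimums first: Lindqvist $2,600. Residual $4,000.
Residual split over remaining billable hours 2,835: Quinlan 2,634.22 → $2,650; Bergstrom 1,365.78 → $1,350.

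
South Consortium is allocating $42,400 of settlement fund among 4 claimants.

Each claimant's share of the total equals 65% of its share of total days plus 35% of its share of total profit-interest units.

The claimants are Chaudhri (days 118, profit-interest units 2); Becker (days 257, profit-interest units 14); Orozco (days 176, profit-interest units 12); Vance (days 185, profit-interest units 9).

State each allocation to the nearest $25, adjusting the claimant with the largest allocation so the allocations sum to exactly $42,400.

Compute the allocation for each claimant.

Totals — days 736, profit-interest units 37.
Blended shares (65% days + 35% profit-interest units): Chaudhri 0.1231; Becker 0.3594; Orozco 0.2689; Vance 0.2485.
Raw shares: Chaudhri 5,220.75; Becker 15,238.67; Orozco 11,403.41; Vance 10,537.18.
After rounding ($25): Chaudhri $5,225; Becker $15,250; Orozco $11,400; Vance $10,525. Sum = $42,400.
No rounding difference to absorb.

Chaudhri: $5,225 · Becker: $15,250 · Orozco: $11,400 · Vance: $10,525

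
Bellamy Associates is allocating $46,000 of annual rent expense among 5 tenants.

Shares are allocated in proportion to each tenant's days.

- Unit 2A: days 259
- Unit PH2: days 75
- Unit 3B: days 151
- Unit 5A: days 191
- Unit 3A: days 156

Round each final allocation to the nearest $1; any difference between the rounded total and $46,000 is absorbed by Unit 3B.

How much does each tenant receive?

Days total: 832.
Proportional shares: Unit 2A 259/832 × $46,000 = 14,319.71; Unit PH2 75/832 × $46,000 = 4,146.63; Unit 3B 151/832 × $46,000 = 8,348.56; Unit 5A 191/832 × $46,000 = 10,560.10; Unit 3A 156/832 × $46,000 = 8,625.00.
After rounding ($1): Unit 2A $14,320; Unit PH2 $4,147; Unit 3B $8,349; Unit 5A $10,560; Unit 3A $8,625. Sum = $46,001.
Difference $46,000 − $46,001 = −$1 applied to Unit 3B: Unit 3B becomes $8,348.

Unit 2A: $14,320 · Unit PH2: $4,147 · Unit 3B: $8,348 · Unit 5A: $10,560 · Unit 3A: $8,625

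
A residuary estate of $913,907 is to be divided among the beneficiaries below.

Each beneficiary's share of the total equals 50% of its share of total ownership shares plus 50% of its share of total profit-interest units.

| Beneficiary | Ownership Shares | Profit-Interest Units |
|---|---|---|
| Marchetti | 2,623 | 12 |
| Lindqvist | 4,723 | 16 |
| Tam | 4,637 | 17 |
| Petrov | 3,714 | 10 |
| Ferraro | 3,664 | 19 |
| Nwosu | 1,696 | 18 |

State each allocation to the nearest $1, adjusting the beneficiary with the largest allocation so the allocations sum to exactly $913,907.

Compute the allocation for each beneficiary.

Totals — ownership shares 21,057, profit-interest units 92.
Composite weights (50% ownership shares + 50% profit-interest units): Marchetti 0.1275; Lindqvist 0.1991; Tam 0.2025; Petrov 0.1425; Ferraro 0.1903; Nwosu 0.1381.
Pro-rata amounts: Marchetti 116,523.80; Lindqvist 181,963.00; Tam 185,063.62; Petrov 130,265.59; Ferraro 173,882.52; Nwosu 126,208.48.
At nearest $1: Marchetti $116,524; Lindqvist $181,963; Tam $185,064; Petrov $130,266; Ferraro $173,883; Nwosu $126,208. Sum = $913,908.
Difference $913,907 − $913,908 = −$1 applied to largest allocation (Tam): Tam becomes $185,063.

Marchetti: $116,524 | Lindqvist: $181,963 | Tam: $185,063 | Petrov: $130,266 | Ferraro: $173,883 | Nwosu: $126,208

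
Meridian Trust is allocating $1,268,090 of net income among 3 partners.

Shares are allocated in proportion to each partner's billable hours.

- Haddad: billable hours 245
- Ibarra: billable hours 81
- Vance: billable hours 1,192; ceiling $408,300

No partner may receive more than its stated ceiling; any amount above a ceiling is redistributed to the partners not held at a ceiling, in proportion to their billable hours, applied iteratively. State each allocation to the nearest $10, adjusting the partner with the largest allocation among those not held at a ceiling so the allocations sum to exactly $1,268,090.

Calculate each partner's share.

Billable hours total: 1,518.
Proportional shares (ignoring caps): Haddad 204,665.38; Ibarra 67,664.88; Vance 995,759.74.
Cap binds for Vance ($408,300); balance $859,790 reallocated over remaining billable hours 326.
Shares after redistribution: Haddad 646,161.20 → $646,160; Ibarra 213,628.80 → $213,630.

Haddad: $646,160; Ibarra: $213,630; Vance: $408,300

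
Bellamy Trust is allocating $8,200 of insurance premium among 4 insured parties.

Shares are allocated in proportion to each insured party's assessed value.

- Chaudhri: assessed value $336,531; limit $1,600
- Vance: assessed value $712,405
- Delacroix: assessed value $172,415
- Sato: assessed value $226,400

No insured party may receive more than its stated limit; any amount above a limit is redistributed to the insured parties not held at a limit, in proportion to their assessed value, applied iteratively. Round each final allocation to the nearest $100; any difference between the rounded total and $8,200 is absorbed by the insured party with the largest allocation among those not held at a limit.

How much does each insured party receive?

Sum of assessed value: 1,447,751.
Pro-rata shares before constraints: Chaudhri 1,906.10; Vance 4,035.03; Delacroix 976.55; Sato 1,282.32.
Held at cap: Chaudhri ($1,600); remaining pool $6,600 reallocated over remaining assessed value 1,111,220.
Remaining shares: Vance 4,231.27 → $4,200; Delacroix 1,024.04 → $1,000; Sato 1,344.68 → $1,300.
Rounding difference +$100 applied to Vance → $4,300.

Chaudhri: $1,600 | Vance: $4,300 | Delacroix: $1,000 | Sato: $1,300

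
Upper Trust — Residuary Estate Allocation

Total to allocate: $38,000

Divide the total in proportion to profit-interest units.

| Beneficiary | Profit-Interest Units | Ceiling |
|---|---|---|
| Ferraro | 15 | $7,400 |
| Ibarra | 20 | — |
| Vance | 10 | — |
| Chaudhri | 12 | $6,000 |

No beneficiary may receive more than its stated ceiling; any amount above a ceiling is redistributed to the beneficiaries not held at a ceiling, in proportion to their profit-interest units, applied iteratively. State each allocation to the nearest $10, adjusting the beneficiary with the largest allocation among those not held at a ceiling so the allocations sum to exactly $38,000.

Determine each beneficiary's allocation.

Ferraro: $7,400; Ibarra: $16,400; Vance: $8,200; Chaudhri: $6,000

Sum of profit-interest units: 57.
Proportional shares (ignoring caps): Ferraro 10,000.00; Ibarra 13,333.33; Vance 6,666.67; Chaudhri 8,000.00.
Cap binds for Ferraro ($7,400), Chaudhri ($6,000); residual $24,600 reallocated over remaining profit-interest units 30.
Shares after redistribution: Ibarra 16,400.00 → $16,400; Vance 8,200.00 → $8,200.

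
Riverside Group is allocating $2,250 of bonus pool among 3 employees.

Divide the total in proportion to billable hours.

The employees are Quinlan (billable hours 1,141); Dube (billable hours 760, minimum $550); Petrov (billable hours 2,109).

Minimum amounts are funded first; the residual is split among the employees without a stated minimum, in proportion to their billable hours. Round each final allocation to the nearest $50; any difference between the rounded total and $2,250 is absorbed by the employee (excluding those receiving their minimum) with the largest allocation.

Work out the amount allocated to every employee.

Quinlan: $600; Dube: $550; Petrov: $1,100

Minimums first: Dube $550. Remaining pool $1,700.
Remaining pool split over remaining billable hours 3,250: Quinlan 596.83 → $600; Petrov 1,103.17 → $1,100.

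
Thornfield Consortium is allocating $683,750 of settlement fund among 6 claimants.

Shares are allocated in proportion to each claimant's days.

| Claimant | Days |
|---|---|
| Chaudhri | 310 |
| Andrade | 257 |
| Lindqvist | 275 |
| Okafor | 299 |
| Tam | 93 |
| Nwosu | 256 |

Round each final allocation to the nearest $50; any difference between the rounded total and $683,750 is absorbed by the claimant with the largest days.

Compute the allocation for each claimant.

Chaudhri: $142,200 | Andrade: $117,950 | Lindqvist: $126,200 | Okafor: $137,200 | Tam: $42,700 | Nwosu: $117,500

Total days = 1,490.
Pro-rata amounts: Chaudhri 310/1,490 × $683,750 = 142,256.71; Andrade 257/1,490 × $683,750 = 117,935.40; Lindqvist 275/1,490 × $683,750 = 126,195.47; Okafor 299/1,490 × $683,750 = 137,208.89; Tam 93/1,490 × $683,750 = 42,677.01; Nwosu 256/1,490 × $683,750 = 117,476.51.
After rounding ($50): Chaudhri $142,250; Andrade $117,950; Lindqvist $126,200; Okafor $137,200; Tam $42,700; Nwosu $117,500. Sum = $683,800.
Difference $683,750 − $683,800 = −$50 applied to largest days (Chaudhri): Chaudhri becomes $142,200.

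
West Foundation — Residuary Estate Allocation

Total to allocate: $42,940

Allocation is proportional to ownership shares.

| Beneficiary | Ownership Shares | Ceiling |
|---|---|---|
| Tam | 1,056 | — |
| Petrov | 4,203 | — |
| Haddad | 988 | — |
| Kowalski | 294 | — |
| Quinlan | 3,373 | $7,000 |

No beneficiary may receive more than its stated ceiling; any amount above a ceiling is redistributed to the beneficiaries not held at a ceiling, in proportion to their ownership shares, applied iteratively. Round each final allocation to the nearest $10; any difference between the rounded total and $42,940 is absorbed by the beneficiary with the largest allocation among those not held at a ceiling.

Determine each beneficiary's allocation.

Tam: $5,800; Petrov: $23,090; Haddad: $5,430; Kowalski: $1,620; Quinlan: $7,000

Sum of ownership shares: 9,914.
Pro-rata shares before constraints: Tam 4,573.80; Petrov 18,204.24; Haddad 4,279.27; Kowalski 1,273.39; Quinlan 14,609.30.
Held at cap: Quinlan ($7,000); residual $35,940 reallocated over remaining ownership shares 6,541.
Redistributed shares: Tam 5,802.27 → $5,800; Petrov 23,093.69 → $23,090; Haddad 5,428.64 → $5,430; Kowalski 1,615.40 → $1,620.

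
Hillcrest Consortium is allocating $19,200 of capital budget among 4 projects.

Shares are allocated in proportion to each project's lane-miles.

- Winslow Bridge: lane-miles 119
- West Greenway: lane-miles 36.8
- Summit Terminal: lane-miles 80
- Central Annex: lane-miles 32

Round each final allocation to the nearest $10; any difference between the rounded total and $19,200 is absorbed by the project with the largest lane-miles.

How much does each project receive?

Winslow Bridge: $8,530; West Greenway: $2,640; Summit Terminal: $5,740; Central Annex: $2,290

Lane-miles total: 119 + 36.8 + 80 + 32 = 267.8.
Raw shares: Winslow Bridge 8,531.74; West Greenway 2,638.39; Summit Terminal 5,735.62; Central Annex 2,294.25.
Rounded to nearest $10: Winslow Bridge $8,530; West Greenway $2,640; Summit Terminal $5,740; Central Annex $2,290. Sum = $19,200.
Rounded total matches; no reconciliation needed.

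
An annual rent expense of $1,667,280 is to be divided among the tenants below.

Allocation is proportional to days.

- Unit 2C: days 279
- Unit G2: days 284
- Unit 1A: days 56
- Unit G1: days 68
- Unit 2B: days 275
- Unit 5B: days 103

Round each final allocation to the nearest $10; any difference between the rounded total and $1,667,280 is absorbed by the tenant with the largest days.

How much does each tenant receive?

Unit 2C: $436,780 | Unit G2: $444,600 | Unit 1A: $87,670 | Unit G1: $106,460 | Unit 2B: $430,520 | Unit 5B: $161,250

Days total: 1,065.
Unrounded shares: Unit 2C 279/1,065 × $1,667,280 = 436,780.39; Unit G2 284/1,065 × $1,667,280 = 444,608.00; Unit 1A 56/1,065 × $1,667,280 = 87,669.18; Unit G1 68/1,065 × $1,667,280 = 106,455.44; Unit 2B 275/1,065 × $1,667,280 = 430,518.31; Unit 5B 103/1,065 × $1,667,280 = 161,248.68.
Rounded to nearest $10: Unit 2C $436,780; Unit G2 $444,610; Unit 1A $87,670; Unit G1 $106,460; Unit 2B $430,520; Unit 5B $161,250. Sum = $1,667,290.
Difference $1,667,280 − $1,667,290 = −$10 applied to largest days (Unit G2): Unit G2 becomes $444,600.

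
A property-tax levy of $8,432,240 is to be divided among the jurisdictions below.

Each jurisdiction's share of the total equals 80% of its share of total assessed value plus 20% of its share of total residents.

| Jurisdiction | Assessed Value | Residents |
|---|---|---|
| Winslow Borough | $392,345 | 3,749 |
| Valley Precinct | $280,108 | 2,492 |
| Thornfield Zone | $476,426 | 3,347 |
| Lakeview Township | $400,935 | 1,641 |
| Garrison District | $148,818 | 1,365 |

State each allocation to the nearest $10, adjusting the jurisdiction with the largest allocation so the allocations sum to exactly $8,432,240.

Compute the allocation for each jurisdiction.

Winslow Borough: $2,060,150; Valley Precinct: $1,446,100; Thornfield Zone: $2,340,220; Lakeview Township: $1,811,980; Garrison District: $773,790

Totals — assessed value 1,698,632, residents 12,594.
Blended shares (80% assessed value + 20% residents): Winslow Borough 0.2443; Valley Precinct 0.1715; Thornfield Zone 0.2775; Lakeview Township 0.2149; Garrison District 0.0918.
Unrounded shares: Winslow Borough 2,060,147.36; Valley Precinct 1,446,096.17; Thornfield Zone 2,340,227.61; Lakeview Township 1,811,981.06; Garrison District 773,787.79.
Rounded to nearest $10: Winslow Borough $2,060,150; Valley Precinct $1,446,100; Thornfield Zone $2,340,230; Lakeview Township $1,811,980; Garrison District $773,790. Sum = $8,432,250.
Difference $8,432,240 − $8,432,250 = −$10 applied to largest allocation (Thornfield Zone): Thornfield Zone becomes $2,340,220.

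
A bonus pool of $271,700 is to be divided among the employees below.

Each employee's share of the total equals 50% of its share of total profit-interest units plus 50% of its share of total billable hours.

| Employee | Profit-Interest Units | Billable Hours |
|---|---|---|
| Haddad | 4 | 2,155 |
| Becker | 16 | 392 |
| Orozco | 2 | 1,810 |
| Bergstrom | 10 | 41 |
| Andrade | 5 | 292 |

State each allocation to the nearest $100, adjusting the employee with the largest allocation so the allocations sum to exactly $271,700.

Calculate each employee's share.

Haddad: $77,100 · Becker: $70,100 · Orozco: $59,800 · Bergstrom: $37,900 · Andrade: $26,800

Profit-interest units total 37; billable hours total 4,690.
Combined weights (50% profit-interest units + 50% billable hours): Haddad 0.2838; Becker 0.2580; Orozco 0.2200; Bergstrom 0.1395; Andrade 0.0987.
Unrounded shares: Haddad 77,107.97; Becker 70,100.57; Orozco 59,771.49; Bergstrom 37,903.82; Andrade 26,816.15.
At nearest $100: Haddad $77,100; Becker $70,100; Orozco $59,800; Bergstrom $37,900; Andrade $26,800. Sum = $271,700.
Rounded total matches; no reconciliation needed.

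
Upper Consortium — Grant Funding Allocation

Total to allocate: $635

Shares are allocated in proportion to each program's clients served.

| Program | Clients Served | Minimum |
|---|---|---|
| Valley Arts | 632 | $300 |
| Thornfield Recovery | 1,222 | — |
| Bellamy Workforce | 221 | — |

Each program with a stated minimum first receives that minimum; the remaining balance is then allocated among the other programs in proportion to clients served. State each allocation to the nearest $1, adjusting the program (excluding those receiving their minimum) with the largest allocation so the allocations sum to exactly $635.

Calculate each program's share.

Fund the minimums — Valley Arts $300. Residual $335.
Residual split over remaining clients served 1,443: Thornfield Recovery 283.69 → $284; Bellamy Workforce 51.31 → $51.

Valley Arts: $300 · Thornfield Recovery: $284 · Bellamy Workforce: $51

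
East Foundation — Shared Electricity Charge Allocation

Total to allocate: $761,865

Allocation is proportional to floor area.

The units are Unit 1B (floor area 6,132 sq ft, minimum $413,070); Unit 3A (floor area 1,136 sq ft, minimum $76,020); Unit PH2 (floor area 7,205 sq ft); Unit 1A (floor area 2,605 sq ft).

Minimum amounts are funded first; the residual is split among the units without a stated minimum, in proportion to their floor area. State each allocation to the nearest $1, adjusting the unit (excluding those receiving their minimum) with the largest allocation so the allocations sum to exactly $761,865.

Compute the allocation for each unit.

Unit 1B: $413,070; Unit 3A: $76,020; Unit PH2: $200,341; Unit 1A: $72,434

Guaranteed amounts: Unit 1B $413,070; Unit 3A $76,020. Residual $272,775.
Residual split over remaining floor area 9,810: Unit PH2 200,340.86 → $200,341; Unit 1A 72,434.14 → $72,434.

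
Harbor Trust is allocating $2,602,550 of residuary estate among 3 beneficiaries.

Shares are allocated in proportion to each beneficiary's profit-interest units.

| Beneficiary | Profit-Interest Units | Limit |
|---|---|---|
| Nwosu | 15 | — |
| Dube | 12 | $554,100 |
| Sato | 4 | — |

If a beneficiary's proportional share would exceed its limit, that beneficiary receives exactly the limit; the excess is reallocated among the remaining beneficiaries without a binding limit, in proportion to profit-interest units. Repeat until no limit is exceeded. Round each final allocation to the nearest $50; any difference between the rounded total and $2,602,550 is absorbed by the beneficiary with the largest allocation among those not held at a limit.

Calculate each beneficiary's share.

Nwosu: $1,617,200 | Dube: $554,100 | Sato: $431,250

Total profit-interest units = 31.
Pro-rata shares before constraints: Nwosu 1,259,298.39; Dube 1,007,438.71; Sato 335,812.90.
Held at cap: Dube ($554,100); remaining pool $2,048,450 reallocated over remaining profit-interest units 19.
Remaining shares: Nwosu 1,617,197.37 → $1,617,200; Sato 431,252.63 → $431,250.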